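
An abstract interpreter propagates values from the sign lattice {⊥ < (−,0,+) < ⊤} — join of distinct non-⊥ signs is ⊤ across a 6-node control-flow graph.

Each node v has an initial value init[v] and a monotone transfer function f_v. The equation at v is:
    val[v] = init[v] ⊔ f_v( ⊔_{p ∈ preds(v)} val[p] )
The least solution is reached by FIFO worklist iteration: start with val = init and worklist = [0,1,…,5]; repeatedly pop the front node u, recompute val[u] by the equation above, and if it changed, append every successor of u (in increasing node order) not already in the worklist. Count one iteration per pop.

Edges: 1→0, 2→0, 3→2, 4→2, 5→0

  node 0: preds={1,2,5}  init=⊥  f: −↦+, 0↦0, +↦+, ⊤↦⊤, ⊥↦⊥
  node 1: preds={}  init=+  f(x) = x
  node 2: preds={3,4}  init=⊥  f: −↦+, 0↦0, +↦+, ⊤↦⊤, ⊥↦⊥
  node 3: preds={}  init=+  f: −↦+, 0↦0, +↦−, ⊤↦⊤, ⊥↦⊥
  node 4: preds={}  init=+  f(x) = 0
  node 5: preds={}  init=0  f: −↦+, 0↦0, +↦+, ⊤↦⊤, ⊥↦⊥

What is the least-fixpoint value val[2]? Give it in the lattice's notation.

⊤

Trace (9 dequeues):
  [1] u=0 | in ⊤ | out ⊤ | prev ⊥ | push {}
  [2] u=1 | in ⊥ | out + | ==
  [3] u=2 | in + | out + | prev ⊥ | push {0}
  [4] u=3 | in ⊥ | out + | ==
  [5] u=4 | in ⊥ | out ⊤ | prev + | push {2}
  [6] u=5 | in ⊥ | out 0 | ==
  [7] u=0 | in ⊤ | out ⊤ | ==
  [8] u=2 | in ⊤ | out ⊤ | prev + | push {0}
  [9] u=0 | in ⊤ | out ⊤ | ==

Converged values:
  [0] ⊤
  [1] +
  [2] ⊤
  [3] +
  [4] ⊤
  [5] 0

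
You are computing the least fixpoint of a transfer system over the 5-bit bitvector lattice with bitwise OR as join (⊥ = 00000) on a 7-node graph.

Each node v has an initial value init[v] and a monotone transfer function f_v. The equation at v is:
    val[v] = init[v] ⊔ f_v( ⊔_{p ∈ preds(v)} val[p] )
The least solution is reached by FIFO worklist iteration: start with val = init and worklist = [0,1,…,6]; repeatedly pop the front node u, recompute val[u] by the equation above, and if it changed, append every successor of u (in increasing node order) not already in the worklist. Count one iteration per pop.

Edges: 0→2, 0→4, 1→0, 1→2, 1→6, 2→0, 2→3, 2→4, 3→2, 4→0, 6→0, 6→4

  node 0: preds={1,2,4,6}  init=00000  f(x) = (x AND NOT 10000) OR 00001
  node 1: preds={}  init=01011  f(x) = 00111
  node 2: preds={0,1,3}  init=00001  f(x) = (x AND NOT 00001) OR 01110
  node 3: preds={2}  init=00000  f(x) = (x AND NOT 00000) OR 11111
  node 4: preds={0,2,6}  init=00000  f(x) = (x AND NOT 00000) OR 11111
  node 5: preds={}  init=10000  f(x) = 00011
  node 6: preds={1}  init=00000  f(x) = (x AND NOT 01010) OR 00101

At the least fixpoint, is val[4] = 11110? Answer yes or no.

Worklist (12 pops):
  #1 pop 0: in=01011 → 01011 (was 00000); enqueue []
  #2 pop 1: in=00000 → 01111 (was 01011); enqueue [0]
  #3 pop 2: in=01111 → 01111 (was 00001); enqueue []
  #4 pop 3: in=01111 → 11111 (was 00000); enqueue [2]
  #5 pop 4: in=01111 → 11111 (was 00000); enqueue []
  #6 pop 5: in=00000 → 10011 (was 10000); enqueue []
  #7 pop 6: in=01111 → 00101 (was 00000); enqueue [4]
  #8 pop 0: in=11111 → 01111 (was 01011); enqueue []
  #9 pop 2: in=11111 → 11111 (was 01111); enqueue [0,3]
  #10 pop 4: in=11111 → 11111 (no change)
  #11 pop 0: in=11111 → 01111 (no change)
  #12 pop 3: in=11111 → 11111 (no change)

Fixpoint:
  val[0] = 01111
  val[1] = 01111
  val[2] = 11111
  val[3] = 11111
  val[4] = 11111
  val[5] = 10011
  val[6] = 00101

no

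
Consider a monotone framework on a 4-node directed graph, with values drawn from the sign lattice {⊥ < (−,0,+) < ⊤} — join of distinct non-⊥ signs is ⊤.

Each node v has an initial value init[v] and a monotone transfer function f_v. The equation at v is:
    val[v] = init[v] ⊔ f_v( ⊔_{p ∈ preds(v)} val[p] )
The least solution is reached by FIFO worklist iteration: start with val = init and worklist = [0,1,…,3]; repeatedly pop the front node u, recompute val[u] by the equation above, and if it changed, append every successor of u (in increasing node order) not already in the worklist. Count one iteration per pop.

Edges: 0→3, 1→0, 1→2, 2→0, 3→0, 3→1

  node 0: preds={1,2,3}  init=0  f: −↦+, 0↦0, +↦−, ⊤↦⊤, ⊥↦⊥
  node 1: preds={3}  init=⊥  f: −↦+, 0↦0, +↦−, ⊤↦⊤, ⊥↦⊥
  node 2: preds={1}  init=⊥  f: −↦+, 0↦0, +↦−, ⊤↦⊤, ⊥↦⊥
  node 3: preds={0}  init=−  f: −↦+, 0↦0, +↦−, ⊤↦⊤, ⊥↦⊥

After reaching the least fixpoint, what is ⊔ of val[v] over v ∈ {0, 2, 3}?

Worklist (9 pops):
  #1 pop 0: in=− → ⊤ (was 0); enqueue []
  #2 pop 1: in=− → + (was ⊥); enqueue [0]
  #3 pop 2: in=+ → − (was ⊥); enqueue []
  #4 pop 3: in=⊤ → ⊤ (was −); enqueue [1]
  #5 pop 0: in=⊤ → ⊤ (no change)
  #6 pop 1: in=⊤ → ⊤ (was +); enqueue [0,2]
  #7 pop 0: in=⊤ → ⊤ (no change)
  #8 pop 2: in=⊤ → ⊤ (was −); enqueue [0]
  #9 pop 0: in=⊤ → ⊤ (no change)

Fixpoint:
  val[0] = ⊤
  val[1] = ⊤
  val[2] = ⊤
  val[3] = ⊤

⊤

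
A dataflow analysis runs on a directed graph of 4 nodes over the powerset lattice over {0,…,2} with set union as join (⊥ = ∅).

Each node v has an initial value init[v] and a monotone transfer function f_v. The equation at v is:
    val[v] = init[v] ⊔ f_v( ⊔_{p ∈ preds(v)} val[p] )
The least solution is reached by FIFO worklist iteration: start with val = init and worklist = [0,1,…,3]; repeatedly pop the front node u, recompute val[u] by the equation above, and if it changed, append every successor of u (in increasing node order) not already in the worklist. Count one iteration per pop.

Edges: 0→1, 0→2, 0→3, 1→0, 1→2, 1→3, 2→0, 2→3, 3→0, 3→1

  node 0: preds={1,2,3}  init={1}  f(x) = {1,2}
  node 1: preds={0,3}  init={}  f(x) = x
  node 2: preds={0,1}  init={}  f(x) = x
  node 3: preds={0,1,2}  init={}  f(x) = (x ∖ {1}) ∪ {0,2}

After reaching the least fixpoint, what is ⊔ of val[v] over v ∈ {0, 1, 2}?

Trace (10 dequeues):
  [1] u=0 | in {} | out {1,2} | prev {1} | push {}
  [2] u=1 | in {1,2} | out {1,2} | prev {} | push {0}
  [3] u=2 | in {1,2} | out {1,2} | prev {} | push {}
  [4] u=3 | in {1,2} | out {0,2} | prev {} | push {1}
  [5] u=0 | in {0,1,2} | out {1,2} | ==
  [6] u=1 | in {0,1,2} | out {0,1,2} | prev {1,2} | push {0,2,3}
  [7] u=0 | in {0,1,2} | out {1,2} | ==
  [8] u=2 | in {0,1,2} | out {0,1,2} | prev {1,2} | push {0}
  [9] u=3 | in {0,1,2} | out {0,2} | ==
  [10] u=0 | in {0,1,2} | out {1,2} | ==

Converged values:
  [0] {1,2}
  [1] {0,1,2}
  [2] {0,1,2}
  [3] {0,2}

{0,1,2}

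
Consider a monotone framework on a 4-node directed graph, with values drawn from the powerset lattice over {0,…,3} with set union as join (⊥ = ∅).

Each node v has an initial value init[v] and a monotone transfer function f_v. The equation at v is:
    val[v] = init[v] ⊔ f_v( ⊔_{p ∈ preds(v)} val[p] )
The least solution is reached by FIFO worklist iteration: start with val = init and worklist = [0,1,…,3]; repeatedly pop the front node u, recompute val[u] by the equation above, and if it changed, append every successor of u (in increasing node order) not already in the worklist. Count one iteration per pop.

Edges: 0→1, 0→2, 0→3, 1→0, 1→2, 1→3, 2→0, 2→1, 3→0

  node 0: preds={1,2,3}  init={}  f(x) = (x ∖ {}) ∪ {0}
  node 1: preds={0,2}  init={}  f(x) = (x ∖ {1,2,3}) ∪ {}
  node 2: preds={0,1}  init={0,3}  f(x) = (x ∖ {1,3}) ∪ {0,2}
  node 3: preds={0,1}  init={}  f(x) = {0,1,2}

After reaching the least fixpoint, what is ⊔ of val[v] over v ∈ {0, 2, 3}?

Worklist (8 pops):
  #1 pop 0: in={0,3} → {0,3} (was {}); enqueue []
  #2 pop 1: in={0,3} → {0} (was {}); enqueue [0]
  #3 pop 2: in={0,3} → {0,2,3} (was {0,3}); enqueue [1]
  #4 pop 3: in={0,3} → {0,1,2} (was {}); enqueue []
  #5 pop 0: in={0,1,2,3} → {0,1,2,3} (was {0,3}); enqueue [2,3]
  #6 pop 1: in={0,1,2,3} → {0} (no change)
  #7 pop 2: in={0,1,2,3} → {0,2,3} (no change)
  #8 pop 3: in={0,1,2,3} → {0,1,2} (no change)

Fixpoint:
  val[0] = {0,1,2,3}
  val[1] = {0}
  val[2] = {0,2,3}
  val[3] = {0,1,2}

{0,1,2,3}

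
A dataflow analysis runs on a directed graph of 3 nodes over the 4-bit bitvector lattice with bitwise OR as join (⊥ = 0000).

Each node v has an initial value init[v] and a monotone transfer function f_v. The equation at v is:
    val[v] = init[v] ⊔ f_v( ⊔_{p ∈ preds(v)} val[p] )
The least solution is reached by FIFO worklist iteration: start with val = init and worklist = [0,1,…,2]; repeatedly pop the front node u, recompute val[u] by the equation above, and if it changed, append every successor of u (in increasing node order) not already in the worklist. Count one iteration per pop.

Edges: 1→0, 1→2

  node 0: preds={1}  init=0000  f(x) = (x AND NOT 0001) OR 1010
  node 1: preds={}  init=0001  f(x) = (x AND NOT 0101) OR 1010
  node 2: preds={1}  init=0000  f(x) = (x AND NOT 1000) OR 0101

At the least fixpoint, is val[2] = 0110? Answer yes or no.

no

Worklist (4 pops):
  #1 pop 0: in=0001 → 1010 (was 0000); enqueue []
  #2 pop 1: in=0000 → 1011 (was 0001); enqueue [0]
  #3 pop 2: in=1011 → 0111 (was 0000); enqueue []
  #4 pop 0: in=1011 → 1010 (no change)

Fixpoint:
  val[0] = 1010
  val[1] = 1011
  val[2] = 0111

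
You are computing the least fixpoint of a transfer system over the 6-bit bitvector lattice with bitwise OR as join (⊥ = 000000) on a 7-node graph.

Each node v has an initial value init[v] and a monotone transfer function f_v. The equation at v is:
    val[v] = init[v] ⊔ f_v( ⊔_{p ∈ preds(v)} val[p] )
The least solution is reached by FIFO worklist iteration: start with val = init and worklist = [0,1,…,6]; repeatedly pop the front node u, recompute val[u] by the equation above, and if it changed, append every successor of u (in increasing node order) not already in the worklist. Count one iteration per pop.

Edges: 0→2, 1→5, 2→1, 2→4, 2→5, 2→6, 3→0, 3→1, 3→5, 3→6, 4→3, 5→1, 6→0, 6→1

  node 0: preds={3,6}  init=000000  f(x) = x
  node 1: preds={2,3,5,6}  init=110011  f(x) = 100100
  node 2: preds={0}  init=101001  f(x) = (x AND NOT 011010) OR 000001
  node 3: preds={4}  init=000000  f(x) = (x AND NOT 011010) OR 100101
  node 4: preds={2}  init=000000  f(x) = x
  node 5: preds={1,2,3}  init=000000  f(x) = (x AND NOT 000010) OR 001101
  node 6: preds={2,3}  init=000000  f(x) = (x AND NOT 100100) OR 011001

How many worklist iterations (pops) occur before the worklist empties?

Iteration log — 16 steps:
  step 1. node 0  ⊔preds=000000  new=000000  stable
  step 2. node 1  ⊔preds=101001  new=110111  old=110011  +wl: 
  step 3. node 2  ⊔preds=000000  new=101001  stable
  step 4. node 3  ⊔preds=000000  new=100101  old=000000  +wl: 0,1
  step 5. node 4  ⊔preds=101001  new=101001  old=000000  +wl: 3
  step 6. node 5  ⊔preds=111111  new=111101  old=000000  +wl: 
  step 7. node 6  ⊔preds=101101  new=011001  old=000000  +wl: 
  step 8. node 0  ⊔preds=111101  new=111101  old=000000  +wl: 2
  step 9. node 1  ⊔preds=111101  new=110111  stable
  step 10. node 3  ⊔preds=101001  new=100101  stable
  step 11. node 2  ⊔preds=111101  new=101101  old=101001  +wl: 1,4,5,6
  step 12. node 1  ⊔preds=111101  new=110111  stable
  step 13. node 4  ⊔preds=101101  new=101101  old=101001  +wl: 3
  step 14. node 5  ⊔preds=111111  new=111101  stable
  step 15. node 6  ⊔preds=101101  new=011001  stable
  step 16. node 3  ⊔preds=101101  new=100101  stable

Least fixpoint reached:
  node 0: 111101
  node 1: 110111
  node 2: 101101
  node 3: 100101
  node 4: 101101
  node 5: 111101
  node 6: 011001

16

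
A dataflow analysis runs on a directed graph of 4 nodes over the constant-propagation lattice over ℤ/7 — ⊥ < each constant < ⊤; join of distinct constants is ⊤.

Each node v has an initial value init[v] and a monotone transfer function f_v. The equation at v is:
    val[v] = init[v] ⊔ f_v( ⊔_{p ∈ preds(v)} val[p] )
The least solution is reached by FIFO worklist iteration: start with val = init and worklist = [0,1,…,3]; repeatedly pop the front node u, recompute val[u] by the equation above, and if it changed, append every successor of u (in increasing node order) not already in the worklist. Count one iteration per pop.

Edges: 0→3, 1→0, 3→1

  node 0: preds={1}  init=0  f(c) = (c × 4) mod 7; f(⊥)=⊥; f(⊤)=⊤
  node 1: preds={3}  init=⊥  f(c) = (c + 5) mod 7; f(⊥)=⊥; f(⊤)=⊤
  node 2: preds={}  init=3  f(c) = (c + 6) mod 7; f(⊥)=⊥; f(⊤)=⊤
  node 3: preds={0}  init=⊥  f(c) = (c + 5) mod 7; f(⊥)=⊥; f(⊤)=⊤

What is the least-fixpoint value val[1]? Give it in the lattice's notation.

⊤

Trace (9 dequeues):
  [1] u=0 | in ⊥ | out 0 | ==
  [2] u=1 | in ⊥ | out ⊥ | ==
  [3] u=2 | in ⊥ | out 3 | ==
  [4] u=3 | in 0 | out 5 | prev ⊥ | push {1}
  [5] u=1 | in 5 | out 3 | prev ⊥ | push {0}
  [6] u=0 | in 3 | out ⊤ | prev 0 | push {3}
  [7] u=3 | in ⊤ | out ⊤ | prev 5 | push {1}
  [8] u=1 | in ⊤ | out ⊤ | prev 3 | push {0}
  [9] u=0 | in ⊤ | out ⊤ | ==

Converged values:
  [0] ⊤
  [1] ⊤
  [2] 3
  [3] ⊤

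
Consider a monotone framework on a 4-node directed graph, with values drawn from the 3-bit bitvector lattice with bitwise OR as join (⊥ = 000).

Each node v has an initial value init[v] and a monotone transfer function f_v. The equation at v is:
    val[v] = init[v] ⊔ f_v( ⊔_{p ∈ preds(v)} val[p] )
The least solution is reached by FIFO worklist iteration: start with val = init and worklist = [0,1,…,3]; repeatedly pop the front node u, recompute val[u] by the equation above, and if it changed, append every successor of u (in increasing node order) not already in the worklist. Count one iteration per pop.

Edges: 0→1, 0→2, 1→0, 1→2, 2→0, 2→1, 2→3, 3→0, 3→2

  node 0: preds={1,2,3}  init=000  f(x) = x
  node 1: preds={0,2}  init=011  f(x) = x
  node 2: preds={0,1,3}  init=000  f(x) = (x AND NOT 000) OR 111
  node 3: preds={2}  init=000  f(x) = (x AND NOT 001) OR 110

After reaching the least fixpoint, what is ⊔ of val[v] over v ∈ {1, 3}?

111

Worklist (8 pops):
  #1 pop 0: in=011 → 011 (was 000); enqueue []
  #2 pop 1: in=011 → 011 (no change)
  #3 pop 2: in=011 → 111 (was 000); enqueue [0,1]
  #4 pop 3: in=111 → 110 (was 000); enqueue [2]
  #5 pop 0: in=111 → 111 (was 011); enqueue []
  #6 pop 1: in=111 → 111 (was 011); enqueue [0]
  #7 pop 2: in=111 → 111 (no change)
  #8 pop 0: in=111 → 111 (no change)

Fixpoint:
  val[0] = 111
  val[1] = 111
  val[2] = 111
  val[3] = 110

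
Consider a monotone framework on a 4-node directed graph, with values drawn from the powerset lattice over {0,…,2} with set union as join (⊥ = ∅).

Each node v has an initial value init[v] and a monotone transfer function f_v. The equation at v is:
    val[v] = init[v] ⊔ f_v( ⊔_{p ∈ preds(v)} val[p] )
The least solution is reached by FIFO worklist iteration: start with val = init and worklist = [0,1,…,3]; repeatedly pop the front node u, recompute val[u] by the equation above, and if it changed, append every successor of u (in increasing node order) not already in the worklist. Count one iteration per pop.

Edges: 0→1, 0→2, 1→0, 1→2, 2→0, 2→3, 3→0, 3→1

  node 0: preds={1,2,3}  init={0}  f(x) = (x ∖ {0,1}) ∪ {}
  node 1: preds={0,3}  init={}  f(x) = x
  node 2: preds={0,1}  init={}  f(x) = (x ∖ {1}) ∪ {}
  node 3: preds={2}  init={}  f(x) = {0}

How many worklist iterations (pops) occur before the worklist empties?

6

Trace (6 dequeues):
  [1] u=0 | in {} | out {0} | ==
  [2] u=1 | in {0} | out {0} | prev {} | push {0}
  [3] u=2 | in {0} | out {0} | prev {} | push {}
  [4] u=3 | in {0} | out {0} | prev {} | push {1}
  [5] u=0 | in {0} | out {0} | ==
  [6] u=1 | in {0} | out {0} | ==

Converged values:
  [0] {0}
  [1] {0}
  [2] {0}
  [3] {0}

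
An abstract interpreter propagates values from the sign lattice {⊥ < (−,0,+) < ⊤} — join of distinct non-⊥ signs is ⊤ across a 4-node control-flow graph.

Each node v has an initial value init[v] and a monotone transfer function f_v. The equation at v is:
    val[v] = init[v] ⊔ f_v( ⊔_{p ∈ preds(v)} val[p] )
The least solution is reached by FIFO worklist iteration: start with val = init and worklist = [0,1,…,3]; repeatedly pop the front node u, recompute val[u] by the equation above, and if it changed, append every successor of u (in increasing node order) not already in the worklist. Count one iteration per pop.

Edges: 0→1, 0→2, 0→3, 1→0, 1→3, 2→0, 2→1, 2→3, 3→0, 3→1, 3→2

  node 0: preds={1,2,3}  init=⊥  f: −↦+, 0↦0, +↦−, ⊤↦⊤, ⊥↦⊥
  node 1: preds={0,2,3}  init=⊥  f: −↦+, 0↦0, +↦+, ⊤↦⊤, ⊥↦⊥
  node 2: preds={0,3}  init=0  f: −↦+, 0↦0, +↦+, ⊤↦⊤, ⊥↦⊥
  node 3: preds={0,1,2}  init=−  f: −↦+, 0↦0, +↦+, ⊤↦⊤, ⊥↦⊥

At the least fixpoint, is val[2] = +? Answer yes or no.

no

Iteration log — 7 steps:
  step 1. node 0  ⊔preds=⊤  new=⊤  old=⊥  +wl: 
  step 2. node 1  ⊔preds=⊤  new=⊤  old=⊥  +wl: 0
  step 3. node 2  ⊔preds=⊤  new=⊤  old=0  +wl: 1
  step 4. node 3  ⊔preds=⊤  new=⊤  old=−  +wl: 2
  step 5. node 0  ⊔preds=⊤  new=⊤  stable
  step 6. node 1  ⊔preds=⊤  new=⊤  stable
  step 7. node 2  ⊔preds=⊤  new=⊤  stable

Least fixpoint reached:
  node 0: ⊤
  node 1: ⊤
  node 2: ⊤
  node 3: ⊤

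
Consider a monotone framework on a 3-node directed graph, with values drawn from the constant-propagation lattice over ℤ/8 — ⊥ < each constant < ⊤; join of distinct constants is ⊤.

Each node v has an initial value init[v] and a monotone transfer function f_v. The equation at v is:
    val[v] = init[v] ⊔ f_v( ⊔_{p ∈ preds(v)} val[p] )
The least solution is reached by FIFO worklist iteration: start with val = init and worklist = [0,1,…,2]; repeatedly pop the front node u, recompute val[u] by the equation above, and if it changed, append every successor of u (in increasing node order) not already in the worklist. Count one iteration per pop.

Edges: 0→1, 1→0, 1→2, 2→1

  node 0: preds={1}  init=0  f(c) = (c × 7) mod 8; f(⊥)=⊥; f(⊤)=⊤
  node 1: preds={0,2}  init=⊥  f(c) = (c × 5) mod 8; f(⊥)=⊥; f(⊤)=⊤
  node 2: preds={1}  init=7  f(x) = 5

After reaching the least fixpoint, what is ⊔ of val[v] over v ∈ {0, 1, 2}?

Worklist (5 pops):
  #1 pop 0: in=⊥ → 0 (no change)
  #2 pop 1: in=⊤ → ⊤ (was ⊥); enqueue [0]
  #3 pop 2: in=⊤ → ⊤ (was 7); enqueue [1]
  #4 pop 0: in=⊤ → ⊤ (was 0); enqueue []
  #5 pop 1: in=⊤ → ⊤ (no change)

Fixpoint:
  val[0] = ⊤
  val[1] = ⊤
  val[2] = ⊤

⊤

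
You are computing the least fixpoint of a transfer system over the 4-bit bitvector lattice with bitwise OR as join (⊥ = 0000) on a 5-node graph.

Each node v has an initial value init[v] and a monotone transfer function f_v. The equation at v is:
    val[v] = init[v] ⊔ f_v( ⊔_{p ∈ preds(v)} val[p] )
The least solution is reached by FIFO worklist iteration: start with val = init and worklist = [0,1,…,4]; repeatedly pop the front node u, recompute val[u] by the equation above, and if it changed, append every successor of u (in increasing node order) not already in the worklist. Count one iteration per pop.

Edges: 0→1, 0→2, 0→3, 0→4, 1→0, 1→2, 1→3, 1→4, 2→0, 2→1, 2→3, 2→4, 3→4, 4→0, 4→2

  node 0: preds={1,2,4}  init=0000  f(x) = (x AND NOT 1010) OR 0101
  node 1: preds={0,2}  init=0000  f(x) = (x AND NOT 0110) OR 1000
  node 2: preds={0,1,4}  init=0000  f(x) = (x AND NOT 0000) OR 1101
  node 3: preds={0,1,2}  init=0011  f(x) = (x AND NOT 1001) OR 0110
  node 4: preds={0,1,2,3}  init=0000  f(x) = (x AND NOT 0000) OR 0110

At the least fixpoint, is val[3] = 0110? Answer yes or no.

no

Iteration log — 12 steps:
  step 1. node 0  ⊔preds=0000  new=0101  old=0000  +wl: 
  step 2. node 1  ⊔preds=0101  new=1001  old=0000  +wl: 0
  step 3. node 2  ⊔preds=1101  new=1101  old=0000  +wl: 1
  step 4. node 3  ⊔preds=1101  new=0111  old=0011  +wl: 
  step 5. node 4  ⊔preds=1111  new=1111  old=0000  +wl: 2
  step 6. node 0  ⊔preds=1111  new=0101  stable
  step 7. node 1  ⊔preds=1101  new=1001  stable
  step 8. node 2  ⊔preds=1111  new=1111  old=1101  +wl: 0,1,3,4
  step 9. node 0  ⊔preds=1111  new=0101  stable
  step 10. node 1  ⊔preds=1111  new=1001  stable
  step 11. node 3  ⊔preds=1111  new=0111  stable
  step 12. node 4  ⊔preds=1111  new=1111  stable

Least fixpoint reached:
  node 0: 0101
  node 1: 1001
  node 2: 1111
  node 3: 0111
  node 4: 1111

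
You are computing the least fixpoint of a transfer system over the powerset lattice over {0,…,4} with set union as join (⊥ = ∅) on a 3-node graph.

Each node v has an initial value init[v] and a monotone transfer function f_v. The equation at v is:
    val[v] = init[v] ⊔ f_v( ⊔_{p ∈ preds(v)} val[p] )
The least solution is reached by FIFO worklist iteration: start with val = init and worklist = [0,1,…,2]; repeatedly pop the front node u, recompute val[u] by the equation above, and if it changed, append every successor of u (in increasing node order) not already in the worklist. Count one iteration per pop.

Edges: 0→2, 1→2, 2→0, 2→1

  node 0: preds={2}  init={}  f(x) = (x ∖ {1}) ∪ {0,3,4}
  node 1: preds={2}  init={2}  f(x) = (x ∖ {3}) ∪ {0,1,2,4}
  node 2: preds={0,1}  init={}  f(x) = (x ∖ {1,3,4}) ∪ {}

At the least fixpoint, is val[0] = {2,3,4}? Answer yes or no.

Trace (6 dequeues):
  [1] u=0 | in {} | out {0,3,4} | prev {} | push {}
  [2] u=1 | in {} | out {0,1,2,4} | prev {2} | push {}
  [3] u=2 | in {0,1,2,3,4} | out {0,2} | prev {} | push {0,1}
  [4] u=0 | in {0,2} | out {0,2,3,4} | prev {0,3,4} | push {2}
  [5] u=1 | in {0,2} | out {0,1,2,4} | ==
  [6] u=2 | in {0,1,2,3,4} | out {0,2} | ==

Converged values:
  [0] {0,2,3,4}
  [1] {0,1,2,4}
  [2] {0,2}

no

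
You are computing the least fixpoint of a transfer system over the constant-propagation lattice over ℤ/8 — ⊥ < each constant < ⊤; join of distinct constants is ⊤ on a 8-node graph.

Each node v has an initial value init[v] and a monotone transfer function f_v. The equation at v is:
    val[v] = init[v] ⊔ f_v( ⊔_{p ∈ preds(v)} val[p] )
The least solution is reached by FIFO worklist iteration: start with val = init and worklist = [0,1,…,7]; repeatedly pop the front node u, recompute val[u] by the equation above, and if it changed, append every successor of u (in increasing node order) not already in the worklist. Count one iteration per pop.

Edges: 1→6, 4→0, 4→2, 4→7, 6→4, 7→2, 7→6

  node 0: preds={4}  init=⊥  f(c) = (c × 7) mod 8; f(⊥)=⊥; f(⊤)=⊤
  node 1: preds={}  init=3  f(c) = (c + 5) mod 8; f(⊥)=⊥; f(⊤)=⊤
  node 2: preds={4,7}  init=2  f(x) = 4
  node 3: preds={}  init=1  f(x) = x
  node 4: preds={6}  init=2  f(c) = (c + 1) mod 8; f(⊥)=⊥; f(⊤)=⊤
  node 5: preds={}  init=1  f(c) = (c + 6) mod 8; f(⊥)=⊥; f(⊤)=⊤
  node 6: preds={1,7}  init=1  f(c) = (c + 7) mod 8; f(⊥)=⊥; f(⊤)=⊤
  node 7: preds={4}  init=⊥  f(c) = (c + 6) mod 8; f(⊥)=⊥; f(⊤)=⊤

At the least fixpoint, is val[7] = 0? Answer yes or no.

no

Worklist (15 pops):
  #1 pop 0: in=2 → 6 (was ⊥); enqueue []
  #2 pop 1: in=⊥ → 3 (no change)
  #3 pop 2: in=2 → ⊤ (was 2); enqueue []
  #4 pop 3: in=⊥ → 1 (no change)
  #5 pop 4: in=1 → 2 (no change)
  #6 pop 5: in=⊥ → 1 (no change)
  #7 pop 6: in=3 → ⊤ (was 1); enqueue [4]
  #8 pop 7: in=2 → 0 (was ⊥); enqueue [2,6]
  #9 pop 4: in=⊤ → ⊤ (was 2); enqueue [0,7]
  #10 pop 2: in=⊤ → ⊤ (no change)
  #11 pop 6: in=⊤ → ⊤ (no change)
  #12 pop 0: in=⊤ → ⊤ (was 6); enqueue []
  #13 pop 7: in=⊤ → ⊤ (was 0); enqueue [2,6]
  #14 pop 2: in=⊤ → ⊤ (no change)
  #15 pop 6: in=⊤ → ⊤ (no change)

Fixpoint:
  val[0] = ⊤
  val[1] = 3
  val[2] = ⊤
  val[3] = 1
  val[4] = ⊤
  val[5] = 1
  val[6] = ⊤
  val[7] = ⊤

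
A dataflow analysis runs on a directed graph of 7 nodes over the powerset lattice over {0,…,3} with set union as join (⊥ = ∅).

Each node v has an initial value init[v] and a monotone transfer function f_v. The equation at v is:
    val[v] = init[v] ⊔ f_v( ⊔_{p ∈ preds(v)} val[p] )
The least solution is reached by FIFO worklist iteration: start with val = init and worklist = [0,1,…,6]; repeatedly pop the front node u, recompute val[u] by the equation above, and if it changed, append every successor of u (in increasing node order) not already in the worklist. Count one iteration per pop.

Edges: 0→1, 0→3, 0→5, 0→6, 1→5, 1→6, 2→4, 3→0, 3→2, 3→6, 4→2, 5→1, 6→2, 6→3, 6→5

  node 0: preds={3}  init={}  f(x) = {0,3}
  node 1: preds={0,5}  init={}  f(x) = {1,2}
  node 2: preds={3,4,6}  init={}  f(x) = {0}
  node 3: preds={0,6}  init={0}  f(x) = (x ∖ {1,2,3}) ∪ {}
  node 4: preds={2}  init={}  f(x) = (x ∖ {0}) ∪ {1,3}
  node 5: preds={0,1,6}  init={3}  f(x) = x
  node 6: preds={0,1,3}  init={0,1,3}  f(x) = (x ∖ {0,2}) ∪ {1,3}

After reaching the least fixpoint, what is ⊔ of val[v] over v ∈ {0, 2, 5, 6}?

Iteration log — 9 steps:
  step 1. node 0  ⊔preds={0}  new={0,3}  old={}  +wl: 
  step 2. node 1  ⊔preds={0,3}  new={1,2}  old={}  +wl: 
  step 3. node 2  ⊔preds={0,1,3}  new={0}  old={}  +wl: 
  step 4. node 3  ⊔preds={0,1,3}  new={0}  stable
  step 5. node 4  ⊔preds={0}  new={1,3}  old={}  +wl: 2
  step 6. node 5  ⊔preds={0,1,2,3}  new={0,1,2,3}  old={3}  +wl: 1
  step 7. node 6  ⊔preds={0,1,2,3}  new={0,1,3}  stable
  step 8. node 2  ⊔preds={0,1,3}  new={0}  stable
  step 9. node 1  ⊔preds={0,1,2,3}  new={1,2}  stable

Least fixpoint reached:
  node 0: {0,3}
  node 1: {1,2}
  node 2: {0}
  node 3: {0}
  node 4: {1,3}
  node 5: {0,1,2,3}
  node 6: {0,1,3}

{0,1,2,3}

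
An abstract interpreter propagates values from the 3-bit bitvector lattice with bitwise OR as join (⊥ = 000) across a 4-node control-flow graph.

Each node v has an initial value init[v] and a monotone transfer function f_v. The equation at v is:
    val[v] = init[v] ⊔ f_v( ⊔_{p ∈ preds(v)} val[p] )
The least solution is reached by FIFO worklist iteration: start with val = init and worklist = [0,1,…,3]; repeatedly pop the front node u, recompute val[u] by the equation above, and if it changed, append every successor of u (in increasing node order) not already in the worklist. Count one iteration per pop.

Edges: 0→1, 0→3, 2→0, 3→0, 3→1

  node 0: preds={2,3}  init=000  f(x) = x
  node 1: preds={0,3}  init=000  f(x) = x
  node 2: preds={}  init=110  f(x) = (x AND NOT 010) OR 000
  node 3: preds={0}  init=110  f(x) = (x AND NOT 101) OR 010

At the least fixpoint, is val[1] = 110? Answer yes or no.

Trace (4 dequeues):
  [1] u=0 | in 110 | out 110 | prev 000 | push {}
  [2] u=1 | in 110 | out 110 | prev 000 | push {}
  [3] u=2 | in 000 | out 110 | ==
  [4] u=3 | in 110 | out 110 | ==

Converged values:
  [0] 110
  [1] 110
  [2] 110
  [3] 110

yes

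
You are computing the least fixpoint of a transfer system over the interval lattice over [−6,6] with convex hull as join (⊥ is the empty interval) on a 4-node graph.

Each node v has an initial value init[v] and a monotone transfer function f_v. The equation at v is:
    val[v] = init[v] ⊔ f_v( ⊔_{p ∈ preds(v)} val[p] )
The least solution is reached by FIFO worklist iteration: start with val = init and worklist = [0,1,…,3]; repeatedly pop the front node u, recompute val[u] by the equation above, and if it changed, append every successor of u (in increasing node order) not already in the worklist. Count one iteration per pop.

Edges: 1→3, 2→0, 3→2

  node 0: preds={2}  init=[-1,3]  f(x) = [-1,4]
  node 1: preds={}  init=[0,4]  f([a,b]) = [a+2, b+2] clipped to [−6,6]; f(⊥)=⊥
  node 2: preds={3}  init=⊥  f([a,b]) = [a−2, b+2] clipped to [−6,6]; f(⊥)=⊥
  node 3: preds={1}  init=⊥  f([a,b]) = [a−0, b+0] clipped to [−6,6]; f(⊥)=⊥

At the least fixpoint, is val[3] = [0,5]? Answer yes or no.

Worklist (6 pops):
  #1 pop 0: in=⊥ → [-1,4] (was [-1,3]); enqueue []
  #2 pop 1: in=⊥ → [0,4] (no change)
  #3 pop 2: in=⊥ → ⊥ (no change)
  #4 pop 3: in=[0,4] → [0,4] (was ⊥); enqueue [2]
  #5 pop 2: in=[0,4] → [-2,6] (was ⊥); enqueue [0]
  #6 pop 0: in=[-2,6] → [-1,4] (no change)

Fixpoint:
  val[0] = [-1,4]
  val[1] = [0,4]
  val[2] = [-2,6]
  val[3] = [0,4]

no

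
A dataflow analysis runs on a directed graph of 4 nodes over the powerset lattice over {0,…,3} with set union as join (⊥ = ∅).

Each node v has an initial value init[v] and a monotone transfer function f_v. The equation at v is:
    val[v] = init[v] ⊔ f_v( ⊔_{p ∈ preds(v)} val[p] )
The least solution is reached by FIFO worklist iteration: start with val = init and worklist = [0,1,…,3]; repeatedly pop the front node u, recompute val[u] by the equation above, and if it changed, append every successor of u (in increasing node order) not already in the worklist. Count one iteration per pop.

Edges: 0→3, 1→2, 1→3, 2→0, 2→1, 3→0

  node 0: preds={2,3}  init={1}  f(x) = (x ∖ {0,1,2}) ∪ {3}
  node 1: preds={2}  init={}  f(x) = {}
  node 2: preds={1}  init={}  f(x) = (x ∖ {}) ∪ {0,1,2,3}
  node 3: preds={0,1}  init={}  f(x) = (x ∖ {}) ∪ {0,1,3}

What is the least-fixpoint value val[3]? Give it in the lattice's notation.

Worklist (6 pops):
  #1 pop 0: in={} → {1,3} (was {1}); enqueue []
  #2 pop 1: in={} → {} (no change)
  #3 pop 2: in={} → {0,1,2,3} (was {}); enqueue [0,1]
  #4 pop 3: in={1,3} → {0,1,3} (was {}); enqueue []
  #5 pop 0: in={0,1,2,3} → {1,3} (no change)
  #6 pop 1: in={0,1,2,3} → {} (no change)

Fixpoint:
  val[0] = {1,3}
  val[1] = {}
  val[2] = {0,1,2,3}
  val[3] = {0,1,3}

{0,1,3}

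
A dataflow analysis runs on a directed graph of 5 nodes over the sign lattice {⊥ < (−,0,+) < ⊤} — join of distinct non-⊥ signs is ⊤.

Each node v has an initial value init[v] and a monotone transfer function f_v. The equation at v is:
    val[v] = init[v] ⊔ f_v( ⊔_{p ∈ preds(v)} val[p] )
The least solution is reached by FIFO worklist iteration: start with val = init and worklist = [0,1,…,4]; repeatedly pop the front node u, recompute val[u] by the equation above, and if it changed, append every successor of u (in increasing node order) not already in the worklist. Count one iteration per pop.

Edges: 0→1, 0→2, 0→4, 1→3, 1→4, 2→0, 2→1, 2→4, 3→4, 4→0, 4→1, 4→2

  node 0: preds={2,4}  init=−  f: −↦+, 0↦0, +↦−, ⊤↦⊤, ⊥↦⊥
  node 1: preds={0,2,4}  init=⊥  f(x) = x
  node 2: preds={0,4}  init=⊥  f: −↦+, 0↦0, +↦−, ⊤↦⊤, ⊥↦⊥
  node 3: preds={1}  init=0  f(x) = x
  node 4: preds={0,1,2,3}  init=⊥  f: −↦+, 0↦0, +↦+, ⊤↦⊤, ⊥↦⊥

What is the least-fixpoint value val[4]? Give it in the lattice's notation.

⊤

Worklist (12 pops):
  #1 pop 0: in=⊥ → − (no change)
  #2 pop 1: in=− → − (was ⊥); enqueue []
  #3 pop 2: in=− → + (was ⊥); enqueue [0,1]
  #4 pop 3: in=− → ⊤ (was 0); enqueue []
  #5 pop 4: in=⊤ → ⊤ (was ⊥); enqueue [2]
  #6 pop 0: in=⊤ → ⊤ (was −); enqueue [4]
  #7 pop 1: in=⊤ → ⊤ (was −); enqueue [3]
  #8 pop 2: in=⊤ → ⊤ (was +); enqueue [0,1]
  #9 pop 4: in=⊤ → ⊤ (no change)
  #10 pop 3: in=⊤ → ⊤ (no change)
  #11 pop 0: in=⊤ → ⊤ (no change)
  #12 pop 1: in=⊤ → ⊤ (no change)

Fixpoint:
  val[0] = ⊤
  val[1] = ⊤
  val[2] = ⊤
  val[3] = ⊤
  val[4] = ⊤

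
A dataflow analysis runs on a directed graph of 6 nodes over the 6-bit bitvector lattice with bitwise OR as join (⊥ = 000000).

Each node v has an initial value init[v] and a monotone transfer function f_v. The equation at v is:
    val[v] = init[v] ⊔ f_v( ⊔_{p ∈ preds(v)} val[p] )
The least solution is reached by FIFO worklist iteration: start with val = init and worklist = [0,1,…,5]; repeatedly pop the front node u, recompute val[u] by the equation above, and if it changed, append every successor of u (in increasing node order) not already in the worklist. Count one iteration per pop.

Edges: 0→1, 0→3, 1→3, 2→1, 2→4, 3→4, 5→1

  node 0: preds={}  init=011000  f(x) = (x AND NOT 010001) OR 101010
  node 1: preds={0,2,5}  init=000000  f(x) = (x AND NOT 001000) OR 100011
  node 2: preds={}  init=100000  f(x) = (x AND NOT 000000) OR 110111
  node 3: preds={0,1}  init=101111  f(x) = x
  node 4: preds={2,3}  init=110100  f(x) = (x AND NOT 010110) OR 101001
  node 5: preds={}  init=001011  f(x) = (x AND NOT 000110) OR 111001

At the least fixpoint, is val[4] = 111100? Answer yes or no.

no

Worklist (8 pops):
  #1 pop 0: in=000000 → 111010 (was 011000); enqueue []
  #2 pop 1: in=111011 → 110011 (was 000000); enqueue []
  #3 pop 2: in=000000 → 110111 (was 100000); enqueue [1]
  #4 pop 3: in=111011 → 111111 (was 101111); enqueue []
  #5 pop 4: in=111111 → 111101 (was 110100); enqueue []
  #6 pop 5: in=000000 → 111011 (was 001011); enqueue []
  #7 pop 1: in=111111 → 110111 (was 110011); enqueue [3]
  #8 pop 3: in=111111 → 111111 (no change)

Fixpoint:
  val[0] = 111010
  val[1] = 110111
  val[2] = 110111
  val[3] = 111111
  val[4] = 111101
  val[5] = 111011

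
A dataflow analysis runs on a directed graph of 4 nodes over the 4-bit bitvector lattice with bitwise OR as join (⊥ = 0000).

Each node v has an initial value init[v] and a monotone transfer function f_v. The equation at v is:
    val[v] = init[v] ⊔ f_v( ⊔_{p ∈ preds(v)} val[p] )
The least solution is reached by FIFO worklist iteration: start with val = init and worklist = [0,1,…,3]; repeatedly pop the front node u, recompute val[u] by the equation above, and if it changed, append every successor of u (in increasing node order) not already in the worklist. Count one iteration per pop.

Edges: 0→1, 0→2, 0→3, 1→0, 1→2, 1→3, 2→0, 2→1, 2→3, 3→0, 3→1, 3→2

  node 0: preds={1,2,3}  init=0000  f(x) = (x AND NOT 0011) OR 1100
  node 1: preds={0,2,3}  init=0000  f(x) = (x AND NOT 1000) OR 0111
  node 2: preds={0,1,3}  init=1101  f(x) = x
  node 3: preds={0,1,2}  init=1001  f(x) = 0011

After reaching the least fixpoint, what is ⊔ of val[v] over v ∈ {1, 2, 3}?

Iteration log — 7 steps:
  step 1. node 0  ⊔preds=1101  new=1100  old=0000  +wl: 
  step 2. node 1  ⊔preds=1101  new=0111  old=0000  +wl: 0
  step 3. node 2  ⊔preds=1111  new=1111  old=1101  +wl: 1
  step 4. node 3  ⊔preds=1111  new=1011  old=1001  +wl: 2
  step 5. node 0  ⊔preds=1111  new=1100  stable
  step 6. node 1  ⊔preds=1111  new=0111  stable
  step 7. node 2  ⊔preds=1111  new=1111  stable

Least fixpoint reached:
  node 0: 1100
  node 1: 0111
  node 2: 1111
  node 3: 1011

1111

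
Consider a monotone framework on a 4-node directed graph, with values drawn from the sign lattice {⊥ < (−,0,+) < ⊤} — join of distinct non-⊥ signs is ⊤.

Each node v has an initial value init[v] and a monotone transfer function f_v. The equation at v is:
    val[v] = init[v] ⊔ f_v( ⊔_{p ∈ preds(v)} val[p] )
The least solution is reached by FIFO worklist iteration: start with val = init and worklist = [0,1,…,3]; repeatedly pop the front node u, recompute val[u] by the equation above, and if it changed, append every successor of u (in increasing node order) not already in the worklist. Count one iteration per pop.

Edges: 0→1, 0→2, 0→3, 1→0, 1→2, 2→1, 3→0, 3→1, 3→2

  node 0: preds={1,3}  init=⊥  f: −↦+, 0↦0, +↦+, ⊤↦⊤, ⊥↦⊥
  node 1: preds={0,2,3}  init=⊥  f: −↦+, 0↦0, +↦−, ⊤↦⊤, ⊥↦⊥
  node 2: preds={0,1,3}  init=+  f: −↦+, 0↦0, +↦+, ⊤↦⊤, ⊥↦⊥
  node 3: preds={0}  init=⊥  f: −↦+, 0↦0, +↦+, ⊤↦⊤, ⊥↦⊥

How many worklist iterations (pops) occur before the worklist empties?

16

Worklist (16 pops):
  #1 pop 0: in=⊥ → ⊥ (no change)
  #2 pop 1: in=+ → − (was ⊥); enqueue [0]
  #3 pop 2: in=− → + (no change)
  #4 pop 3: in=⊥ → ⊥ (no change)
  #5 pop 0: in=− → + (was ⊥); enqueue [1,2,3]
  #6 pop 1: in=+ → − (no change)
  #7 pop 2: in=⊤ → ⊤ (was +); enqueue [1]
  #8 pop 3: in=+ → + (was ⊥); enqueue [0,2]
  #9 pop 1: in=⊤ → ⊤ (was −); enqueue []
  #10 pop 0: in=⊤ → ⊤ (was +); enqueue [1,3]
  #11 pop 2: in=⊤ → ⊤ (no change)
  #12 pop 1: in=⊤ → ⊤ (no change)
  #13 pop 3: in=⊤ → ⊤ (was +); enqueue [0,1,2]
  #14 pop 0: in=⊤ → ⊤ (no change)
  #15 pop 1: in=⊤ → ⊤ (no change)
  #16 pop 2: in=⊤ → ⊤ (no change)

Fixpoint:
  val[0] = ⊤
  val[1] = ⊤
  val[2] = ⊤
  val[3] = ⊤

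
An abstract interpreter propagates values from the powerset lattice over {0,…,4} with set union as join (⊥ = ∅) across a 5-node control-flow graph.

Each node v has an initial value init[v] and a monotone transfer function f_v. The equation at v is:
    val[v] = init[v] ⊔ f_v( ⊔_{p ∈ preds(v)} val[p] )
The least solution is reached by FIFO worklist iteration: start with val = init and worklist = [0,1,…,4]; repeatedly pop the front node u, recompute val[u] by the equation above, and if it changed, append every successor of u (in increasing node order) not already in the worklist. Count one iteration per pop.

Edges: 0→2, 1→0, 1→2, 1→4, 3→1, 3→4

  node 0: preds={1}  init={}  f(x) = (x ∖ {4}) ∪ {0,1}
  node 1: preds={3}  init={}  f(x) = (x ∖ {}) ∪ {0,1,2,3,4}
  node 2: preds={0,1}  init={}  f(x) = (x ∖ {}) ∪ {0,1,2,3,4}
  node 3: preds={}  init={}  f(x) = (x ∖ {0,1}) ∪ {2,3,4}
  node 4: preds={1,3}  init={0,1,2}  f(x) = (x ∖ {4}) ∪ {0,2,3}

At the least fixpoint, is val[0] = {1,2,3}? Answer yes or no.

no

Trace (8 dequeues):
  [1] u=0 | in {} | out {0,1} | prev {} | push {}
  [2] u=1 | in {} | out {0,1,2,3,4} | prev {} | push {0}
  [3] u=2 | in {0,1,2,3,4} | out {0,1,2,3,4} | prev {} | push {}
  [4] u=3 | in {} | out {2,3,4} | prev {} | push {1}
  [5] u=4 | in {0,1,2,3,4} | out {0,1,2,3} | prev {0,1,2} | push {}
  [6] u=0 | in {0,1,2,3,4} | out {0,1,2,3} | prev {0,1} | push {2}
  [7] u=1 | in {2,3,4} | out {0,1,2,3,4} | ==
  [8] u=2 | in {0,1,2,3,4} | out {0,1,2,3,4} | ==

Converged values:
  [0] {0,1,2,3}
  [1] {0,1,2,3,4}
  [2] {0,1,2,3,4}
  [3] {2,3,4}
  [4] {0,1,2,3}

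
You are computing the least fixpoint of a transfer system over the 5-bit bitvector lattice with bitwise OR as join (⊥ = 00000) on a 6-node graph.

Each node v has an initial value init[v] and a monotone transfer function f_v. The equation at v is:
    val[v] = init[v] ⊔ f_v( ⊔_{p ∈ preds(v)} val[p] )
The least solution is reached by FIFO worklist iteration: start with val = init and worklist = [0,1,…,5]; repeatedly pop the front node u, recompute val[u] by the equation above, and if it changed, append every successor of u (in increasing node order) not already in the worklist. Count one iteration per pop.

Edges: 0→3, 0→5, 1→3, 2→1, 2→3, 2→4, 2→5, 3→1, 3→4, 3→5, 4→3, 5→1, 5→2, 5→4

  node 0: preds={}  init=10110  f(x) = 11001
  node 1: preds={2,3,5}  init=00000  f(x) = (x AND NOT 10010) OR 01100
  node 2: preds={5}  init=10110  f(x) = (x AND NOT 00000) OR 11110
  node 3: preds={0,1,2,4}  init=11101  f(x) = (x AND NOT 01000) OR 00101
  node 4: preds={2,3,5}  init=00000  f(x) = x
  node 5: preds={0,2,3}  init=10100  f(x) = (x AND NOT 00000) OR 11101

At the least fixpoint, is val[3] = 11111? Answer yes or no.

yes

Trace (13 dequeues):
  [1] u=0 | in 00000 | out 11111 | prev 10110 | push {}
  [2] u=1 | in 11111 | out 01101 | prev 00000 | push {}
  [3] u=2 | in 10100 | out 11110 | prev 10110 | push {1}
  [4] u=3 | in 11111 | out 11111 | prev 11101 | push {}
  [5] u=4 | in 11111 | out 11111 | prev 00000 | push {3}
  [6] u=5 | in 11111 | out 11111 | prev 10100 | push {2,4}
  [7] u=1 | in 11111 | out 01101 | ==
  [8] u=3 | in 11111 | out 11111 | ==
  [9] u=2 | in 11111 | out 11111 | prev 11110 | push {1,3,5}
  [10] u=4 | in 11111 | out 11111 | ==
  [11] u=1 | in 11111 | out 01101 | ==
  [12] u=3 | in 11111 | out 11111 | ==
  [13] u=5 | in 11111 | out 11111 | ==

Converged values:
  [0] 11111
  [1] 01101
  [2] 11111
  [3] 11111
  [4] 11111
  [5] 11111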